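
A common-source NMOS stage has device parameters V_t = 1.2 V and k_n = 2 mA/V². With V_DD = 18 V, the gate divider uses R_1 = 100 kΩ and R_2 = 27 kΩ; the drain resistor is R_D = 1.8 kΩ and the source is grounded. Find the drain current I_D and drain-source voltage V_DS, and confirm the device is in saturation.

I_D ≈ 6.9 mA, V_DS ≈ 5.6 V

V_G = V_DD·R_2/(R_1+R_2) = 18×27/127 = 3.83 V. With the source grounded, V_GS = V_G = 3.83 V.
Assume saturation: I_D = (k_n/2)(V_GS − V_t)² = (2/2)×(3.83 − 1.2)² = 1×2.63² = 6.9 mA.
V_DS = V_DD − I_D·R_D = 18 − 6.9×1.8 = 5.58 V.
Saturation requires V_DS ≥ V_GS − V_t = 2.63 V; 5.58 ≥ 2.63 ✓.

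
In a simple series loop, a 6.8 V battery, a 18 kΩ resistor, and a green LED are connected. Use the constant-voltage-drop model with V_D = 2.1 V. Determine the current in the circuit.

I ≈ 0.26 mA

KVL around the loop: 6.8 = V_D + I·R = 2.1 + I × 18 kΩ.
So I = (6.8 − 2.1) / 18 kΩ = 4.7 / 18 = 0.261 mA.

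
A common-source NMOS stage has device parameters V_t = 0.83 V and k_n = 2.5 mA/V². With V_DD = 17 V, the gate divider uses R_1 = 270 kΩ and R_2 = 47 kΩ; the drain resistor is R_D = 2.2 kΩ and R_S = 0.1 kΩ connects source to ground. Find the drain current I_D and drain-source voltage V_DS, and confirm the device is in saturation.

V_G = V_DD·R_2/(R_1+R_2) = 17×47/317 = 2.52 V.
Assume saturation: I_D = (k_n/2)(V_GS − V_t)² with V_GS = V_G − I_D·R_S = 2.52 − 0.1·I_D.
Substituting gives 0.0125·I_D² − 1.42·I_D + 3.57 = 0, with roots I_D = 2.57 or 111 mA.
The root I_D = 111 mA gives V_GS = -8.6 V ≤ V_t, so take I_D = 2.57 mA.
Then V_GS = 2.26 V and V_DS = V_DD − I_D(R_D+R_S) = 17 − 2.57×2.3 = 11.1 V.
Saturation requires V_DS ≥ V_GS − V_t = 1.43 V; 11.1 ≥ 1.43 ✓.

I_D ≈ 2.6 mA, V_DS ≈ 11 V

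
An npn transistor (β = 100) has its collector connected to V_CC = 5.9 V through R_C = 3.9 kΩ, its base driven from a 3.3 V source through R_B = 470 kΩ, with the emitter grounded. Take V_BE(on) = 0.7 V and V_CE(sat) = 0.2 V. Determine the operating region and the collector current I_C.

active; I_C ≈ 0.55 mA

Assume active. Base-emitter loop: I_B = (V_BB − V_BE)/R_B = (3.3 − 0.7)/470 = 0.00553 mA.
I_C = β·I_B = 100×0.00553 = 0.553 mA.
V_CE = V_CC − I_C·R_C = 5.9 − 0.553×3.9 = 3.74 V > V_CE(sat), so the active-region assumption holds.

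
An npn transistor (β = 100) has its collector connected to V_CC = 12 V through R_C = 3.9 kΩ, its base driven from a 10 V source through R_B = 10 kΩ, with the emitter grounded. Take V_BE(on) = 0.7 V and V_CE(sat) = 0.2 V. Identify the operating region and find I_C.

Assume active: I_B = (10 − 0.7)/10 = 0.93 mA, giving I_C = β·I_B = 93 mA.
But then V_CE = 12 − 93×3.9 = -351 V < V_CE(sat) = 0.2 V — impossible in the active region.
So the transistor is saturated. With V_CE = 0.2 V, I_C = (V_CC − 0.2)/R_C = 11.8/3.9 = 3.03 mA.
Check: β·I_B = 93 mA > I_C = 3.03 mA, confirming saturation.

saturation; I_C ≈ 3 mA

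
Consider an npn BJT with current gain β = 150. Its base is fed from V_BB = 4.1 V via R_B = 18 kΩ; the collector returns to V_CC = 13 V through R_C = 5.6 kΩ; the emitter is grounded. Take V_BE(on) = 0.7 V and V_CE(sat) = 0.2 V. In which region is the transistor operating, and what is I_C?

Assume active: I_B = (4.1 − 0.7)/18 = 0.189 mA, giving I_C = β·I_B = 28.3 mA.
But then V_CE = 13 − 28.3×5.6 = -146 V < V_CE(sat) = 0.2 V — impossible in the active region.
So the transistor is saturated. With V_CE = 0.2 V, I_C = (V_CC − 0.2)/R_C = 12.8/5.6 = 2.29 mA.
Check: β·I_B = 28.3 mA > I_C = 2.29 mA, confirming saturation.

saturation; I_C ≈ 2.3 mA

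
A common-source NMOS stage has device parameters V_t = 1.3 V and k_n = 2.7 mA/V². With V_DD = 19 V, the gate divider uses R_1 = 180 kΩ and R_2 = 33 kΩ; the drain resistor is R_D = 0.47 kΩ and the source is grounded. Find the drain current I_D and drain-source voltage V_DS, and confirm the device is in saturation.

I_D ≈ 3.6 mA, V_DS ≈ 17 V

V_G = V_DD·R_2/(R_1+R_2) = 19×33/213 = 2.94 V. With the source grounded, V_GS = V_G = 2.94 V.
Assume saturation: I_D = (k_n/2)(V_GS − V_t)² = (2.7/2)×(2.94 − 1.3)² = 1.35×1.64² = 3.65 mA.
V_DS = V_DD − I_D·R_D = 19 − 3.65×0.47 = 17.3 V.
Saturation requires V_DS ≥ V_GS − V_t = 1.64 V; 17.3 ≥ 1.64 ✓.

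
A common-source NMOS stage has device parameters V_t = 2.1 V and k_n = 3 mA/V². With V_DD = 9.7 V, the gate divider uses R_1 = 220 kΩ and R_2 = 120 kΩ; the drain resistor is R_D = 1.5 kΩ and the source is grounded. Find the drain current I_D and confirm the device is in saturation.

V_G = V_DD·R_2/(R_1+R_2) = 9.7×120/340 = 3.42 V. With the source grounded, V_GS = V_G = 3.42 V.
Assume saturation: I_D = (k_n/2)(V_GS − V_t)² = (3/2)×(3.42 − 2.1)² = 1.5×1.32² = 2.63 mA.
V_DS = V_DD − I_D·R_D = 9.7 − 2.63×1.5 = 5.76 V.
Saturation requires V_DS ≥ V_GS − V_t = 1.32 V; 5.76 ≥ 1.32 ✓.

I_D ≈ 2.6 mA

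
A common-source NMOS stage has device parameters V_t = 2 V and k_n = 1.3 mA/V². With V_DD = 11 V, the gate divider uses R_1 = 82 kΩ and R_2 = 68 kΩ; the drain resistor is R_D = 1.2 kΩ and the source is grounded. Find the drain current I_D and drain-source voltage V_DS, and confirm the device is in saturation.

V_G = V_DD·R_2/(R_1+R_2) = 11×68/150 = 4.99 V. With the source grounded, V_GS = V_G = 4.99 V.
Assume saturation: I_D = (k_n/2)(V_GS − V_t)² = (1.3/2)×(4.99 − 2)² = 0.65×2.99² = 5.8 mA.
V_DS = V_DD − I_D·R_D = 11 − 5.8×1.2 = 4.04 V.
Saturation requires V_DS ≥ V_GS − V_t = 2.99 V; 4.04 ≥ 2.99 ✓.

I_D ≈ 5.8 mA, V_DS ≈ 4 V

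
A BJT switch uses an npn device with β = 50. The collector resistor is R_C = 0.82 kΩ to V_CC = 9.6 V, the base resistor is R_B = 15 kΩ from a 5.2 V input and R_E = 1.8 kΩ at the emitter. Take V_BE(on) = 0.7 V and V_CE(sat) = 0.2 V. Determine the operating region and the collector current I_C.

active; I_C ≈ 2.1 mA

Assume active. Base-emitter loop: I_B = (V_BB − V_BE)/(R_B + (β+1)R_E) = (5.2 − 0.7)/(15 + 51×1.8) = 0.0421 mA.
I_C = β·I_B = 50×0.0421 = 2.11 mA.
V_CE = V_CC − I_C·R_C − I_E·R_E = 9.6 − 2.11×0.82 − 2.15×1.8 = 4 V > V_CE(sat), so the active-region assumption holds.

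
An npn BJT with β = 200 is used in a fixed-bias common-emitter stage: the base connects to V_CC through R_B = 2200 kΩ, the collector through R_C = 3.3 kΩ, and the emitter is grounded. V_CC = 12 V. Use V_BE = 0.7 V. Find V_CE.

V_CE ≈ 8.6 V

Base loop: V_CC = I_B·R_B + V_BE, so I_B = (12 − 0.7)/2200 kΩ = 0.00514 mA.
In the active region I_C = β·I_B = 200 × 0.00514 = 1.03 mA.
Collector loop: V_CE = V_CC − I_C·R_C = 12 − 1.03×3.3 = 8.61 V.
Since V_CE = 8.61 V > V_CE(sat) ≈ 0.2 V, the transistor is in the active region as assumed.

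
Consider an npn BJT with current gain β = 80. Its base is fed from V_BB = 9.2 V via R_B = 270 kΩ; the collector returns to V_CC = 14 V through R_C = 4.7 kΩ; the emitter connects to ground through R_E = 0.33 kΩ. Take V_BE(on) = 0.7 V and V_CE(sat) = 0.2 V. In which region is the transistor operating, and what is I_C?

active; I_C ≈ 2.3 mA

Assume active. Base-emitter loop: I_B = (V_BB − V_BE)/(R_B + (β+1)R_E) = (9.2 − 0.7)/(270 + 81×0.33) = 0.0286 mA.
I_C = β·I_B = 80×0.0286 = 2.29 mA.
V_CE = V_CC − I_C·R_C − I_E·R_E = 14 − 2.29×4.7 − 2.32×0.33 = 2.46 V > V_CE(sat), so the active-region assumption holds.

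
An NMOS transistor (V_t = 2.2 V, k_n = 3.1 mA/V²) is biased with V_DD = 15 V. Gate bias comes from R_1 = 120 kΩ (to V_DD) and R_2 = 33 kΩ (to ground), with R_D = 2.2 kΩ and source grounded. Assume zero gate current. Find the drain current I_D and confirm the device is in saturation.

V_G = V_DD·R_2/(R_1+R_2) = 15×33/153 = 3.24 V. With the source grounded, V_GS = V_G = 3.24 V.
Assume saturation: I_D = (k_n/2)(V_GS − V_t)² = (3.1/2)×(3.24 − 2.2)² = 1.55×1.04² = 1.66 mA.
V_DS = V_DD − I_D·R_D = 15 − 1.66×2.2 = 11.3 V.
Saturation requires V_DS ≥ V_GS − V_t = 1.04 V; 11.3 ≥ 1.04 ✓.

I_D ≈ 1.7 mA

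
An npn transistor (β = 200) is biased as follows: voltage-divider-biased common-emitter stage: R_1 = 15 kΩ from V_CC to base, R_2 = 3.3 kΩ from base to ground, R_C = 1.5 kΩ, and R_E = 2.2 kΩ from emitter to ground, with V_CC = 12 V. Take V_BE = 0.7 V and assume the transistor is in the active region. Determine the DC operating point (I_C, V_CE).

I_C ≈ 0.66 mA, V_CE ≈ 9.6 V

Thevenize the base divider: V_Th = V_CC·R_2/(R_1+R_2) = 12×3.3/18.3 = 2.16 V, R_Th = R_1‖R_2 = 2.7 kΩ.
Base-emitter loop: V_Th = I_B·R_Th + V_BE + (β+1)I_B·R_E, so I_B = (2.16 − 0.7) / (2.7 + 201×2.2) = 0.00329 mA.
I_C = β·I_B = 200×0.00329 = 0.658 mA, and I_E = (β+1)I_B = 0.661 mA.
V_CE = V_CC − I_C·R_C − I_E·R_E = 12 − 0.658×1.5 − 0.661×2.2 = 9.56 V.
V_CE = 9.56 V > 0.2 V confirms active-region operation.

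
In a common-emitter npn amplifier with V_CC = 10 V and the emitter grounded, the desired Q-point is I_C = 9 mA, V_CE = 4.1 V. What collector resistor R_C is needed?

Collector loop: V_CC = I_C·R_C + V_CE.
R_C = (V_CC − V_CE)/I_C = (10 − 4.1)/9 = 0.656 kΩ.

R_C ≈ 0.66 kΩ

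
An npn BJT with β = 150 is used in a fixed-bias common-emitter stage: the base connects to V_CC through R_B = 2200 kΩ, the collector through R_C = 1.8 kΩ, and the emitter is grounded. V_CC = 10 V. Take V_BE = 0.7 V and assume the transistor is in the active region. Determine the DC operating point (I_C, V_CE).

I_C ≈ 0.63 mA, V_CE ≈ 8.9 V

Base loop: V_CC = I_B·R_B + V_BE, so I_B = (10 − 0.7)/2200 kΩ = 0.00423 mA.
In the active region I_C = β·I_B = 150 × 0.00423 = 0.634 mA.
Collector loop: V_CE = V_CC − I_C·R_C = 10 − 0.634×1.8 = 8.86 V.
Since V_CE = 8.86 V > V_CE(sat) ≈ 0.2 V, the transistor is in the active region as assumed.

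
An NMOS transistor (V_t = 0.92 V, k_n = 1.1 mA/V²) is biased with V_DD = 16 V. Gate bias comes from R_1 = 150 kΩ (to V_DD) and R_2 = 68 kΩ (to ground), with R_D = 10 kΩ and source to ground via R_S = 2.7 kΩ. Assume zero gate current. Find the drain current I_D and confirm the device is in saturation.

I_D ≈ 1 mA

V_G = V_DD·R_2/(R_1+R_2) = 16×68/218 = 4.99 V.
Assume saturation: I_D = (k_n/2)(V_GS − V_t)² with V_GS = V_G − I_D·R_S = 4.99 − 2.7·I_D.
Substituting gives 4.01·I_D² − 13.1·I_D + 9.11 = 0, with roots I_D = 1.01 or 2.26 mA.
The root I_D = 2.26 mA gives V_GS = -1.11 V ≤ V_t, so take I_D = 1.01 mA.
Then V_GS = 2.27 V and V_DS = V_DD − I_D(R_D+R_S) = 16 − 1.01×12.7 = 3.22 V.
Saturation requires V_DS ≥ V_GS − V_t = 1.35 V; 3.22 ≥ 1.35 ✓.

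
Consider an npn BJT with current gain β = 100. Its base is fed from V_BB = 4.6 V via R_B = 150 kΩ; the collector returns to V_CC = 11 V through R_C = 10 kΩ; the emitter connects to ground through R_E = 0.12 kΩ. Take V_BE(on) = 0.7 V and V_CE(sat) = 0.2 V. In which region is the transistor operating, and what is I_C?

Assume active: I_B = (4.6 − 0.7)/(150 + 101×0.12) = 0.0241 mA, I_C = β·I_B = 2.41 mA.
Then V_CE = 11 − 2.41×10 − 2.43×0.12 = -13.3 V < 0.2 V — the active assumption fails.
Re-solve with V_CE = 0.2 V. KCL at the emitter: V_E/R_E = (V_BB−0.7−V_E)/R_B + (V_CC−0.2−V_E)/R_C, giving V_E = 0.131 V.
I_C = (V_CC − 0.2 − V_E)/R_C = (10.8 − 0.131)/10 = 1.07 mA.
Check: I_B = (3.9 − 0.131)/150 = 0.0251 mA, and β·I_B = 2.51 mA > I_C, confirming saturation.

saturation; I_C ≈ 1.1 mA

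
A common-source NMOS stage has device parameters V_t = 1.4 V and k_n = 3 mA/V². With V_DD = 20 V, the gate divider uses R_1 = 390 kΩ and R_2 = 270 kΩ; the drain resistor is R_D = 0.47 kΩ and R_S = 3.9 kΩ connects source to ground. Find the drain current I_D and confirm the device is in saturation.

I_D ≈ 1.5 mA

V_G = V_DD·R_2/(R_1+R_2) = 20×270/660 = 8.18 V.
Assume saturation: I_D = (k_n/2)(V_GS − V_t)² with V_GS = V_G − I_D·R_S = 8.18 − 3.9·I_D.
Substituting gives 22.8·I_D² − 80.3·I_D + 69 = 0, with roots I_D = 1.48 or 2.04 mA.
The root I_D = 2.04 mA gives V_GS = 0.234 V ≤ V_t, so take I_D = 1.48 mA.
Then V_GS = 2.39 V and V_DS = V_DD − I_D(R_D+R_S) = 20 − 1.48×4.37 = 13.5 V.
Saturation requires V_DS ≥ V_GS − V_t = 0.995 V; 13.5 ≥ 0.995 ✓.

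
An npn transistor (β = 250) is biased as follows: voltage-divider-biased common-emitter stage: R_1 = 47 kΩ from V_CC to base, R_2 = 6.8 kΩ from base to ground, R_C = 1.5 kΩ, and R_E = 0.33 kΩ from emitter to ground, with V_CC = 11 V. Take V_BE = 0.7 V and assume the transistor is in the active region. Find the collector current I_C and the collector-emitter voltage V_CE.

Thevenize the base divider: V_Th = V_CC·R_2/(R_1+R_2) = 11×6.8/53.8 = 1.39 V, R_Th = R_1‖R_2 = 5.94 kΩ.
Base-emitter loop: V_Th = I_B·R_Th + V_BE + (β+1)I_B·R_E, so I_B = (1.39 − 0.7) / (5.94 + 251×0.33) = 0.00778 mA.
I_C = β·I_B = 250×0.00778 = 1.94 mA, and I_E = (β+1)I_B = 1.95 mA.
V_CE = V_CC − I_C·R_C − I_E·R_E = 11 − 1.94×1.5 − 1.95×0.33 = 7.44 V.
V_CE = 7.44 V > 0.2 V confirms active-region operation.

I_C ≈ 1.9 mA, V_CE ≈ 7.4 V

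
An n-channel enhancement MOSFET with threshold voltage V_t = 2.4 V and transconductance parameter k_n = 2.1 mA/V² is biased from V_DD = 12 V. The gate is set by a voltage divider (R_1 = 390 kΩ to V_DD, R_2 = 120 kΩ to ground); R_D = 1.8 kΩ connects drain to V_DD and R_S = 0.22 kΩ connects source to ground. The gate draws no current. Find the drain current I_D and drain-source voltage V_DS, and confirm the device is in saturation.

I_D ≈ 0.16 mA, V_DS ≈ 12 V

V_G = V_DD·R_2/(R_1+R_2) = 12×120/510 = 2.82 V.
Assume saturation: I_D = (k_n/2)(V_GS − V_t)² with V_GS = V_G − I_D·R_S = 2.82 − 0.22·I_D.
Substituting gives 0.0508·I_D² − 1.2·I_D + 0.188 = 0, with roots I_D = 0.159 or 23.4 mA.
The root I_D = 23.4 mA gives V_GS = -2.32 V ≤ V_t, so take I_D = 0.159 mA.
Then V_GS = 2.79 V and V_DS = V_DD − I_D(R_D+R_S) = 12 − 0.159×2.02 = 11.7 V.
Saturation requires V_DS ≥ V_GS − V_t = 0.389 V; 11.7 ≥ 0.389 ✓.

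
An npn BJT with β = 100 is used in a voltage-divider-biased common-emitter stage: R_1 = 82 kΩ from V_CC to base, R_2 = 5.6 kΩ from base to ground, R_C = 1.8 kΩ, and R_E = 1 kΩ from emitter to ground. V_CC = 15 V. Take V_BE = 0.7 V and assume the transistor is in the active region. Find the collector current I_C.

Thevenize the base divider: V_Th = V_CC·R_2/(R_1+R_2) = 15×5.6/87.6 = 0.959 V, R_Th = R_1‖R_2 = 5.24 kΩ.
Base-emitter loop: V_Th = I_B·R_Th + V_BE + (β+1)I_B·R_E, so I_B = (0.959 − 0.7) / (5.24 + 101×1) = 0.00244 mA.
I_C = β·I_B = 100×0.00244 = 0.244 mA, and I_E = (β+1)I_B = 0.246 mA.
V_CE = V_CC − I_C·R_C − I_E·R_E = 15 − 0.244×1.8 − 0.246×1 = 14.3 V.
V_CE = 14.3 V > 0.2 V confirms active-region operation.

I_C ≈ 0.24 mA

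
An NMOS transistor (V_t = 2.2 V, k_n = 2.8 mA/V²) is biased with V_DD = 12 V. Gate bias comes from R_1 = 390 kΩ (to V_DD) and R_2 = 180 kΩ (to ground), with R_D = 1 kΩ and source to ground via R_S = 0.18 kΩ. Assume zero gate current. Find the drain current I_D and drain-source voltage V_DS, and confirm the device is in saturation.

I_D ≈ 2.1 mA, V_DS ≈ 9.6 V

V_G = V_DD·R_2/(R_1+R_2) = 12×180/570 = 3.79 V.
Assume saturation: I_D = (k_n/2)(V_GS − V_t)² with V_GS = V_G − I_D·R_S = 3.79 − 0.18·I_D.
Substituting gives 0.0454·I_D² − 1.8·I_D + 3.54 = 0, with roots I_D = 2.07 or 37.6 mA.
The root I_D = 37.6 mA gives V_GS = -2.98 V ≤ V_t, so take I_D = 2.07 mA.
Then V_GS = 3.42 V and V_DS = V_DD − I_D(R_D+R_S) = 12 − 2.07×1.18 = 9.56 V.
Saturation requires V_DS ≥ V_GS − V_t = 1.22 V; 9.56 ≥ 1.22 ✓.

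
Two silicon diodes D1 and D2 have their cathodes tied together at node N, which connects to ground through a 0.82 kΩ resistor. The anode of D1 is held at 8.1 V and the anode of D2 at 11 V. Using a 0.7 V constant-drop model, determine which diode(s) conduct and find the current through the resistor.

Assume both conduct. Then node N would need to be at both 8.1−0.7 = 7.4 V and 11−0.7 = 10.3 V, which is impossible.
Assume only D2 conducts: V_N = 11 − 0.7 = 10.3 V, so I_R = 10.3/0.82 = 12.6 mA.
Check D1: its anode-to-cathode voltage is 8.1 − 10.3 = -2.2 V < 0.7 V, so it is off. The assumption is consistent.

Only D2 conducts; I_R ≈ 13 mA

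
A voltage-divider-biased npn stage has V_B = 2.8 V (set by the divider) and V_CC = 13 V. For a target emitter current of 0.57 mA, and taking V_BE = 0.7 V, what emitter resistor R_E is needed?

R_E ≈ 3.7 kΩ

V_E = V_B − V_BE = 2.8 − 0.7 = 2.1 V.
R_E = V_E / I_E = 2.1 / 0.57 = 3.68 kΩ.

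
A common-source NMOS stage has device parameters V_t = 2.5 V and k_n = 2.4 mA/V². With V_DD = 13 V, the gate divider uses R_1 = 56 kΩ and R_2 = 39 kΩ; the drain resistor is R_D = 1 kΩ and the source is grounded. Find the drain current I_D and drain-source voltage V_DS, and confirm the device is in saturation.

I_D ≈ 9.7 mA, V_DS ≈ 3.3 V

V_G = V_DD·R_2/(R_1+R_2) = 13×39/95 = 5.34 V. With the source grounded, V_GS = V_G = 5.34 V.
Assume saturation: I_D = (k_n/2)(V_GS − V_t)² = (2.4/2)×(5.34 − 2.5)² = 1.2×2.84² = 9.66 mA.
V_DS = V_DD − I_D·R_D = 13 − 9.66×1 = 3.34 V.
Saturation requires V_DS ≥ V_GS − V_t = 2.84 V; 3.34 ≥ 2.84 ✓.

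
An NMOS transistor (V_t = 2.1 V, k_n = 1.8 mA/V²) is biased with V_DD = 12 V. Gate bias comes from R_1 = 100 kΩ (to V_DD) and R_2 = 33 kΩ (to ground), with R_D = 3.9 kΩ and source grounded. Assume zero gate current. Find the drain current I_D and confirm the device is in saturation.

I_D ≈ 0.69 mA

V_G = V_DD·R_2/(R_1+R_2) = 12×33/133 = 2.98 V. With the source grounded, V_GS = V_G = 2.98 V.
Assume saturation: I_D = (k_n/2)(V_GS − V_t)² = (1.8/2)×(2.98 − 2.1)² = 0.9×0.877² = 0.693 mA.
V_DS = V_DD − I_D·R_D = 12 − 0.693×3.9 = 9.3 V.
Saturation requires V_DS ≥ V_GS − V_t = 0.877 V; 9.3 ≥ 0.877 ✓.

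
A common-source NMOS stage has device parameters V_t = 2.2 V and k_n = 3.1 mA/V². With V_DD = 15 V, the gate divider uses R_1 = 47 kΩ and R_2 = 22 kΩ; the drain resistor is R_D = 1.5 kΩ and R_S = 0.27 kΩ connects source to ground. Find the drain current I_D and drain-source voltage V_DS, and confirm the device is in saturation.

V_G = V_DD·R_2/(R_1+R_2) = 15×22/69 = 4.78 V.
Assume saturation: I_D = (k_n/2)(V_GS − V_t)² with V_GS = V_G − I_D·R_S = 4.78 − 0.27·I_D.
Substituting gives 0.113·I_D² − 3.16·I_D + 10.3 = 0, with roots I_D = 3.78 or 24.2 mA.
The root I_D = 24.2 mA gives V_GS = -1.75 V ≤ V_t, so take I_D = 3.78 mA.
Then V_GS = 3.76 V and V_DS = V_DD − I_D(R_D+R_S) = 15 − 3.78×1.77 = 8.31 V.
Saturation requires V_DS ≥ V_GS − V_t = 1.56 V; 8.31 ≥ 1.56 ✓.

I_D ≈ 3.8 mA, V_DS ≈ 8.3 V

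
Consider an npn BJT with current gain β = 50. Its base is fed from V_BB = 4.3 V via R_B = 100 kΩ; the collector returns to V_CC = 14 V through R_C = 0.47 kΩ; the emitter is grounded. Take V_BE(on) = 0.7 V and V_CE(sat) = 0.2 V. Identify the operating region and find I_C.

active; I_C ≈ 1.8 mA

Assume active. Base-emitter loop: I_B = (V_BB − V_BE)/R_B = (4.3 − 0.7)/100 = 0.036 mA.
I_C = β·I_B = 50×0.036 = 1.8 mA.
V_CE = V_CC − I_C·R_C = 14 − 1.8×0.47 = 13.2 V > V_CE(sat), so the active-region assumption holds.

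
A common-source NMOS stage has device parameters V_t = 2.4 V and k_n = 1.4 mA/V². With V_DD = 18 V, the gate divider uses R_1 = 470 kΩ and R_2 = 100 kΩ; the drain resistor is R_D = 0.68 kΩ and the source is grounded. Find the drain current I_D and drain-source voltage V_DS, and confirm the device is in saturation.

I_D ≈ 0.4 mA, V_DS ≈ 18 V

V_G = V_DD·R_2/(R_1+R_2) = 18×100/570 = 3.16 V. With the source grounded, V_GS = V_G = 3.16 V.
Assume saturation: I_D = (k_n/2)(V_GS − V_t)² = (1.4/2)×(3.16 − 2.4)² = 0.7×0.758² = 0.402 mA.
V_DS = V_DD − I_D·R_D = 18 − 0.402×0.68 = 17.7 V.
Saturation requires V_DS ≥ V_GS − V_t = 0.758 V; 17.7 ≥ 0.758 ✓.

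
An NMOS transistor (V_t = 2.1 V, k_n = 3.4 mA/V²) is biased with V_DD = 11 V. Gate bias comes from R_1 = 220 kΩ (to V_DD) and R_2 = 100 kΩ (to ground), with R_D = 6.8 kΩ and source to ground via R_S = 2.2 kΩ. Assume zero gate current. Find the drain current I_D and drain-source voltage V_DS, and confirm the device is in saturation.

V_G = V_DD·R_2/(R_1+R_2) = 11×100/320 = 3.44 V.
Assume saturation: I_D = (k_n/2)(V_GS − V_t)² with V_GS = V_G − I_D·R_S = 3.44 − 2.2·I_D.
Substituting gives 8.23·I_D² − 11·I_D + 3.04 = 0, with roots I_D = 0.39 or 0.947 mA.
The root I_D = 0.947 mA gives V_GS = 1.35 V ≤ V_t, so take I_D = 0.39 mA.
Then V_GS = 2.58 V and V_DS = V_DD − I_D(R_D+R_S) = 11 − 0.39×9 = 7.49 V.
Saturation requires V_DS ≥ V_GS − V_t = 0.479 V; 7.49 ≥ 0.479 ✓.

I_D ≈ 0.39 mA, V_DS ≈ 7.5 V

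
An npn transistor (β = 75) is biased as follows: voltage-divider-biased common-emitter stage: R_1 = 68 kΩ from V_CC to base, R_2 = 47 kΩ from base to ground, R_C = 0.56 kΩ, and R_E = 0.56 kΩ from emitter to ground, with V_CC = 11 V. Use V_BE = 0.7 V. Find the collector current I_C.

I_C ≈ 4 mA

Thevenize the base divider: V_Th = V_CC·R_2/(R_1+R_2) = 11×47/115 = 4.5 V, R_Th = R_1‖R_2 = 27.8 kΩ.
Base-emitter loop: V_Th = I_B·R_Th + V_BE + (β+1)I_B·R_E, so I_B = (4.5 − 0.7) / (27.8 + 76×0.56) = 0.054 mA.
I_C = β·I_B = 75×0.054 = 4.05 mA, and I_E = (β+1)I_B = 4.1 mA.
V_CE = V_CC − I_C·R_C − I_E·R_E = 11 − 4.05×0.56 − 4.1×0.56 = 6.44 V.
V_CE = 6.44 V > 0.2 V confirms active-region operation.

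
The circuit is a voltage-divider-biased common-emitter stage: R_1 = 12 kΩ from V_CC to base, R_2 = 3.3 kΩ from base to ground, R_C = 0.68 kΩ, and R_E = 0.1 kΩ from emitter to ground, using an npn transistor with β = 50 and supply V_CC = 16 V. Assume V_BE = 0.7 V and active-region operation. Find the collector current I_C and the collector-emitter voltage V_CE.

Thevenize the base divider: V_Th = V_CC·R_2/(R_1+R_2) = 16×3.3/15.3 = 3.45 V, R_Th = R_1‖R_2 = 2.59 kΩ.
Base-emitter loop: V_Th = I_B·R_Th + V_BE + (β+1)I_B·R_E, so I_B = (3.45 − 0.7) / (2.59 + 51×0.1) = 0.358 mA.
I_C = β·I_B = 50×0.358 = 17.9 mA, and I_E = (β+1)I_B = 18.2 mA.
V_CE = V_CC − I_C·R_C − I_E·R_E = 16 − 17.9×0.68 − 18.2×0.1 = 2.01 V.
V_CE = 2.01 V > 0.2 V confirms active-region operation.

I_C ≈ 18 mA, V_CE ≈ 2 V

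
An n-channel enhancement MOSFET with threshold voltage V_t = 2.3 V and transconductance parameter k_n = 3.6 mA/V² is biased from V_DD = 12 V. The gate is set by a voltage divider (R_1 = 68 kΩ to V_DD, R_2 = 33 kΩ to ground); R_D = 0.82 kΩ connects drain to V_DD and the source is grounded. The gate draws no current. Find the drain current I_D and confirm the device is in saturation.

V_G = V_DD·R_2/(R_1+R_2) = 12×33/101 = 3.92 V. With the source grounded, V_GS = V_G = 3.92 V.
Assume saturation: I_D = (k_n/2)(V_GS − V_t)² = (3.6/2)×(3.92 − 2.3)² = 1.8×1.62² = 4.73 mA.
V_DS = V_DD − I_D·R_D = 12 − 4.73×0.82 = 8.12 V.
Saturation requires V_DS ≥ V_GS − V_t = 1.62 V; 8.12 ≥ 1.62 ✓.

I_D ≈ 4.7 mA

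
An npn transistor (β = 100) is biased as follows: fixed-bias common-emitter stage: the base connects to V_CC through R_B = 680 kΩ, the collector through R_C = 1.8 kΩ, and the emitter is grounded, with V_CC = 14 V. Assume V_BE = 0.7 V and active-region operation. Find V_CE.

V_CE ≈ 10 V

Base loop: V_CC = I_B·R_B + V_BE, so I_B = (14 − 0.7)/680 kΩ = 0.0196 mA.
In the active region I_C = β·I_B = 100 × 0.0196 = 1.96 mA.
Collector loop: V_CE = V_CC − I_C·R_C = 14 − 1.96×1.8 = 10.5 V.
Since V_CE = 10.5 V > V_CE(sat) ≈ 0.2 V, the transistor is in the active region as assumed.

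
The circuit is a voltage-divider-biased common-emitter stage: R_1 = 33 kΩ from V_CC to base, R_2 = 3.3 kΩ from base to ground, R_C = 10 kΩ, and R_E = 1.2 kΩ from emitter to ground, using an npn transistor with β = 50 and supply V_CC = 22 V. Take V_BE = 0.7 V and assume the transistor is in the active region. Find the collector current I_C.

I_C ≈ 1 mA

Thevenize the base divider: V_Th = V_CC·R_2/(R_1+R_2) = 22×3.3/36.3 = 2 V, R_Th = R_1‖R_2 = 3 kΩ.
Base-emitter loop: V_Th = I_B·R_Th + V_BE + (β+1)I_B·R_E, so I_B = (2 − 0.7) / (3 + 51×1.2) = 0.0202 mA.
I_C = β·I_B = 50×0.0202 = 1.01 mA, and I_E = (β+1)I_B = 1.03 mA.
V_CE = V_CC − I_C·R_C − I_E·R_E = 22 − 1.01×10 − 1.03×1.2 = 10.6 V.
V_CE = 10.6 V > 0.2 V confirms active-region operation.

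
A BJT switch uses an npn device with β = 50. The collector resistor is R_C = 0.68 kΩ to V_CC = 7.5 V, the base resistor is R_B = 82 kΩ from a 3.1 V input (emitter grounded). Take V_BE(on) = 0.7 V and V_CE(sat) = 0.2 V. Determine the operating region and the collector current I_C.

Assume active. Base-emitter loop: I_B = (V_BB − V_BE)/R_B = (3.1 − 0.7)/82 = 0.0293 mA.
I_C = β·I_B = 50×0.0293 = 1.46 mA.
V_CE = V_CC − I_C·R_C = 7.5 − 1.46×0.68 = 6.5 V > V_CE(sat), so the active-region assumption holds.

active; I_C ≈ 1.5 mA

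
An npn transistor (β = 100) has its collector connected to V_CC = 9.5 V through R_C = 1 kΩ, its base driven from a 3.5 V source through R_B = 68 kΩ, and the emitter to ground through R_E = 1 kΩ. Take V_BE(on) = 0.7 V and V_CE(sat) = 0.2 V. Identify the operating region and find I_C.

active; I_C ≈ 1.7 mA

Assume active. Base-emitter loop: I_B = (V_BB − V_BE)/(R_B + (β+1)R_E) = (3.5 − 0.7)/(68 + 101×1) = 0.0166 mA.
I_C = β·I_B = 100×0.0166 = 1.66 mA.
V_CE = V_CC − I_C·R_C − I_E·R_E = 9.5 − 1.66×1 − 1.67×1 = 6.17 V > V_CE(sat), so the active-region assumption holds.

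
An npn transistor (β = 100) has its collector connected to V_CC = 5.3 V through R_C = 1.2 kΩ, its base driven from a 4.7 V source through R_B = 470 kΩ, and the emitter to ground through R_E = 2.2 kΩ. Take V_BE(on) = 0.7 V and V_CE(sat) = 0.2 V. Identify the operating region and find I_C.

Assume active. Base-emitter loop: I_B = (V_BB − V_BE)/(R_B + (β+1)R_E) = (4.7 − 0.7)/(470 + 101×2.2) = 0.00578 mA.
I_C = β·I_B = 100×0.00578 = 0.578 mA.
V_CE = V_CC − I_C·R_C − I_E·R_E = 5.3 − 0.578×1.2 − 0.584×2.2 = 3.32 V > V_CE(sat), so the active-region assumption holds.

active; I_C ≈ 0.58 mA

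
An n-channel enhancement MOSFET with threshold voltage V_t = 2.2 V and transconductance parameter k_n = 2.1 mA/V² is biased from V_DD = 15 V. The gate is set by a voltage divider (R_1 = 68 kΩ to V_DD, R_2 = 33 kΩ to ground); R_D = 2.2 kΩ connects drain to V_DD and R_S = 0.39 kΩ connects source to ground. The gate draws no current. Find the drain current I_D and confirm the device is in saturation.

I_D ≈ 2.8 mA

V_G = V_DD·R_2/(R_1+R_2) = 15×33/101 = 4.9 V.
Assume saturation: I_D = (k_n/2)(V_GS − V_t)² with V_GS = V_G − I_D·R_S = 4.9 − 0.39·I_D.
Substituting gives 0.16·I_D² − 3.21·I_D + 7.66 = 0, with roots I_D = 2.76 or 17.3 mA.
The root I_D = 17.3 mA gives V_GS = -1.86 V ≤ V_t, so take I_D = 2.76 mA.
Then V_GS = 3.82 V and V_DS = V_DD − I_D(R_D+R_S) = 15 − 2.76×2.59 = 7.84 V.
Saturation requires V_DS ≥ V_GS − V_t = 1.62 V; 7.84 ≥ 1.62 ✓.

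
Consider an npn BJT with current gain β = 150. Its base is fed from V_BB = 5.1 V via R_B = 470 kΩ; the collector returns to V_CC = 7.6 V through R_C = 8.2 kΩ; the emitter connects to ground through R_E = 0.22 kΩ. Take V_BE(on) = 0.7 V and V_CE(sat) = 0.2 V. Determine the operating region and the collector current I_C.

saturation; I_C ≈ 0.88 mA

Assume active: I_B = (5.1 − 0.7)/(470 + 151×0.22) = 0.00874 mA, I_C = β·I_B = 1.31 mA.
Then V_CE = 7.6 − 1.31×8.2 − 1.32×0.22 = -3.45 V < 0.2 V — the active assumption fails.
Re-solve with V_CE = 0.2 V. KCL at the emitter: V_E/R_E = (V_BB−0.7−V_E)/R_B + (V_CC−0.2−V_E)/R_C, giving V_E = 0.195 V.
I_C = (V_CC − 0.2 − V_E)/R_C = (7.4 − 0.195)/8.2 = 0.879 mA.
Check: I_B = (4.4 − 0.195)/470 = 0.00895 mA, and β·I_B = 1.34 mA > I_C, confirming saturation.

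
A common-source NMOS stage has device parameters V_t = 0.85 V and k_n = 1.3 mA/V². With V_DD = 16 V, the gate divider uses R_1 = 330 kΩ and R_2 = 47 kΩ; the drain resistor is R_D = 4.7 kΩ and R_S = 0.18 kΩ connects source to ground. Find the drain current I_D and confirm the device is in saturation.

V_G = V_DD·R_2/(R_1+R_2) = 16×47/377 = 1.99 V.
Assume saturation: I_D = (k_n/2)(V_GS − V_t)² with V_GS = V_G − I_D·R_S = 1.99 − 0.18·I_D.
Substituting gives 0.0211·I_D² − 1.27·I_D + 0.852 = 0, with roots I_D = 0.679 or 59.5 mA.
The root I_D = 59.5 mA gives V_GS = -8.72 V ≤ V_t, so take I_D = 0.679 mA.
Then V_GS = 1.87 V and V_DS = V_DD − I_D(R_D+R_S) = 16 − 0.679×4.88 = 12.7 V.
Saturation requires V_DS ≥ V_GS − V_t = 1.02 V; 12.7 ≥ 1.02 ✓.

I_D ≈ 0.68 mA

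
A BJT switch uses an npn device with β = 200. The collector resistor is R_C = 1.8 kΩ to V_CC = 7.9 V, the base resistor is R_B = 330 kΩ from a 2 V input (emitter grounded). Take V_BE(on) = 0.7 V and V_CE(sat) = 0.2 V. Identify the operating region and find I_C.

active; I_C ≈ 0.79 mA

Assume active. Base-emitter loop: I_B = (V_BB − V_BE)/R_B = (2 − 0.7)/330 = 0.00394 mA.
I_C = β·I_B = 200×0.00394 = 0.788 mA.
V_CE = V_CC − I_C·R_C = 7.9 − 0.788×1.8 = 6.48 V > V_CE(sat), so the active-region assumption holds.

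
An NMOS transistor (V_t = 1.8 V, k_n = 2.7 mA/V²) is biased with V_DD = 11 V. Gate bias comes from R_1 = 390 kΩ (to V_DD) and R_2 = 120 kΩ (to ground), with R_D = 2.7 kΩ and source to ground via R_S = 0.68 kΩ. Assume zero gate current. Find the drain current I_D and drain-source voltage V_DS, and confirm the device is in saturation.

V_G = V_DD·R_2/(R_1+R_2) = 11×120/510 = 2.59 V.
Assume saturation: I_D = (k_n/2)(V_GS − V_t)² with V_GS = V_G − I_D·R_S = 2.59 − 0.68·I_D.
Substituting gives 0.624·I_D² − 2.45·I_D + 0.839 = 0, with roots I_D = 0.379 or 3.54 mA.
The root I_D = 3.54 mA gives V_GS = 0.18 V ≤ V_t, so take I_D = 0.379 mA.
Then V_GS = 2.33 V and V_DS = V_DD − I_D(R_D+R_S) = 11 − 0.379×3.38 = 9.72 V.
Saturation requires V_DS ≥ V_GS − V_t = 0.53 V; 9.72 ≥ 0.53 ✓.

I_D ≈ 0.38 mA, V_DS ≈ 9.7 V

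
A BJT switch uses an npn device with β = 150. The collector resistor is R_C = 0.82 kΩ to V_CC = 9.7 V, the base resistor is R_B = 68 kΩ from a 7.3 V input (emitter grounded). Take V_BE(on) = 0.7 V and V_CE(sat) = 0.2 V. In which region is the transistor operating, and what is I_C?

Assume active: I_B = (7.3 − 0.7)/68 = 0.0971 mA, giving I_C = β·I_B = 14.6 mA.
But then V_CE = 9.7 − 14.6×0.82 = -2.24 V < V_CE(sat) = 0.2 V — impossible in the active region.
So the transistor is saturated. With V_CE = 0.2 V, I_C = (V_CC − 0.2)/R_C = 9.5/0.82 = 11.6 mA.
Check: β·I_B = 14.6 mA > I_C = 11.6 mA, confirming saturation.

saturation; I_C ≈ 12 mA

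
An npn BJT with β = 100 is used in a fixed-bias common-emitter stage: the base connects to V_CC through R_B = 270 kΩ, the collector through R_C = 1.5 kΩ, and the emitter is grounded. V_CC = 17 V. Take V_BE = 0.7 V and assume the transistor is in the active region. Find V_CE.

Base loop: V_CC = I_B·R_B + V_BE, so I_B = (17 − 0.7)/270 kΩ = 0.0604 mA.
In the active region I_C = β·I_B = 100 × 0.0604 = 6.04 mA.
Collector loop: V_CE = V_CC − I_C·R_C = 17 − 6.04×1.5 = 7.94 V.
Since V_CE = 7.94 V > V_CE(sat) ≈ 0.2 V, the transistor is in the active region as assumed.

V_CE ≈ 7.9 V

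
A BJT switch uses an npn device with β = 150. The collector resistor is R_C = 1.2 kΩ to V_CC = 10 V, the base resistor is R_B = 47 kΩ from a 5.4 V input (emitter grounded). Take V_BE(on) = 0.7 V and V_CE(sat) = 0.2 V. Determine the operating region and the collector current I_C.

Assume active: I_B = (5.4 − 0.7)/47 = 0.1 mA, giving I_C = β·I_B = 15 mA.
But then V_CE = 10 − 15×1.2 = -8 V < V_CE(sat) = 0.2 V — impossible in the active region.
So the transistor is saturated. With V_CE = 0.2 V, I_C = (V_CC − 0.2)/R_C = 9.8/1.2 = 8.17 mA.
Check: β·I_B = 15 mA > I_C = 8.17 mA, confirming saturation.

saturation; I_C ≈ 8.2 mA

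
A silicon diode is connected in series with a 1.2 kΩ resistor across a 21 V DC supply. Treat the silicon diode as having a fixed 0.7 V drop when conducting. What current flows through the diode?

KVL around the loop: 21 = V_D + I·R = 0.7 + I × 1.2 kΩ.
So I = (21 − 0.7) / 1.2 kΩ = 20.3 / 1.2 = 16.9 mA.

I ≈ 17 mA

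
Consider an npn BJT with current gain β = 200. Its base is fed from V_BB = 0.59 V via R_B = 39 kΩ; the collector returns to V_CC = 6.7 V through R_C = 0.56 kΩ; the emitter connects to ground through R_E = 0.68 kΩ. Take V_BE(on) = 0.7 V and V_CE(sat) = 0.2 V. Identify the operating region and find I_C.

V_BB = 0.59 V ≤ V_BE(on) = 0.7 V, so the base-emitter junction is not forward biased.
The transistor is in cutoff: I_B = I_C = 0.

cutoff; I_C ≈ 0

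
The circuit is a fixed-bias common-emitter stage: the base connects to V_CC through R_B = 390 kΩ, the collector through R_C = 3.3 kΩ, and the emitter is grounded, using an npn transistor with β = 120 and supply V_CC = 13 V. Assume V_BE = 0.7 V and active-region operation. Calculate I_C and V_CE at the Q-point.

I_C ≈ 3.8 mA, V_CE ≈ 0.51 V

Base loop: V_CC = I_B·R_B + V_BE, so I_B = (13 − 0.7)/390 kΩ = 0.0315 mA.
In the active region I_C = β·I_B = 120 × 0.0315 = 3.78 mA.
Collector loop: V_CE = V_CC − I_C·R_C = 13 − 3.78×3.3 = 0.511 V.
Since V_CE = 0.511 V > V_CE(sat) ≈ 0.2 V, the transistor is in the active region as assumed.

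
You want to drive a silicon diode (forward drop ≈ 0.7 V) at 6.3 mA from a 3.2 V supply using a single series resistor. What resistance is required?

R ≈ 0.4 kΩ

The resistor drops V_S − V_D = 3.2 − 0.7 = 2.5 V at 6.3 mA.
R = 2.5 V / 6.3 mA = 0.397 kΩ.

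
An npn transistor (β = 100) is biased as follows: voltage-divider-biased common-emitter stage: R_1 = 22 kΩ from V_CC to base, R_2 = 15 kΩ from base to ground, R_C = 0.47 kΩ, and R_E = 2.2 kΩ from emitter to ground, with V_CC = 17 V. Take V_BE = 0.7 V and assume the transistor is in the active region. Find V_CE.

Thevenize the base divider: V_Th = V_CC·R_2/(R_1+R_2) = 17×15/37 = 6.89 V, R_Th = R_1‖R_2 = 8.92 kΩ.
Base-emitter loop: V_Th = I_B·R_Th + V_BE + (β+1)I_B·R_E, so I_B = (6.89 − 0.7) / (8.92 + 101×2.2) = 0.0268 mA.
I_C = β·I_B = 100×0.0268 = 2.68 mA, and I_E = (β+1)I_B = 2.71 mA.
V_CE = V_CC − I_C·R_C − I_E·R_E = 17 − 2.68×0.47 − 2.71×2.2 = 9.79 V.
V_CE = 9.79 V > 0.2 V confirms active-region operation.

V_CE ≈ 9.8 V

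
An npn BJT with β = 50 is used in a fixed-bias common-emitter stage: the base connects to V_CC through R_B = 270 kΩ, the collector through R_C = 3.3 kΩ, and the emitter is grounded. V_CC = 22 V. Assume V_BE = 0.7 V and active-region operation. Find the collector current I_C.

I_C ≈ 3.9 mA

Base loop: V_CC = I_B·R_B + V_BE, so I_B = (22 − 0.7)/270 kΩ = 0.0789 mA.
In the active region I_C = β·I_B = 50 × 0.0789 = 3.94 mA.
Collector loop: V_CE = V_CC − I_C·R_C = 22 − 3.94×3.3 = 8.98 V.
Since V_CE = 8.98 V > V_CE(sat) ≈ 0.2 V, the transistor is in the active region as assumed.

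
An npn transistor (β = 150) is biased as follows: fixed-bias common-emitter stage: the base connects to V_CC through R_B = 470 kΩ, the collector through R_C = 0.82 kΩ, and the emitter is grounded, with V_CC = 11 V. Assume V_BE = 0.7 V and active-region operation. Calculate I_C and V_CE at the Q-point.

I_C ≈ 3.3 mA, V_CE ≈ 8.3 V

Base loop: V_CC = I_B·R_B + V_BE, so I_B = (11 − 0.7)/470 kΩ = 0.0219 mA.
In the active region I_C = β·I_B = 150 × 0.0219 = 3.29 mA.
Collector loop: V_CE = V_CC − I_C·R_C = 11 − 3.29×0.82 = 8.3 V.
Since V_CE = 8.3 V > V_CE(sat) ≈ 0.2 V, the transistor is in the active region as assumed.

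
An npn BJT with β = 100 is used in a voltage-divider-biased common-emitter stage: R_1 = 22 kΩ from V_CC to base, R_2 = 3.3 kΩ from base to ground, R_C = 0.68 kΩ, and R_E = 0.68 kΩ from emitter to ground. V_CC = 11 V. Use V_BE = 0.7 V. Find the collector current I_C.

I_C ≈ 1 mA

Thevenize the base divider: V_Th = V_CC·R_2/(R_1+R_2) = 11×3.3/25.3 = 1.43 V, R_Th = R_1‖R_2 = 2.87 kΩ.
Base-emitter loop: V_Th = I_B·R_Th + V_BE + (β+1)I_B·R_E, so I_B = (1.43 − 0.7) / (2.87 + 101×0.68) = 0.0103 mA.
I_C = β·I_B = 100×0.0103 = 1.03 mA, and I_E = (β+1)I_B = 1.04 mA.
V_CE = V_CC − I_C·R_C − I_E·R_E = 11 − 1.03×0.68 − 1.04×0.68 = 9.6 V.
V_CE = 9.6 V > 0.2 V confirms active-region operation.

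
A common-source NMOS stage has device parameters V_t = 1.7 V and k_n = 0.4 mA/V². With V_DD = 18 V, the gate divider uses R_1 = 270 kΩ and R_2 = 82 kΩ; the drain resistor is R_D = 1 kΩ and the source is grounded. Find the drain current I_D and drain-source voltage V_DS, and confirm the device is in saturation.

V_G = V_DD·R_2/(R_1+R_2) = 18×82/352 = 4.19 V. With the source grounded, V_GS = V_G = 4.19 V.
Assume saturation: I_D = (k_n/2)(V_GS − V_t)² = (0.4/2)×(4.19 − 1.7)² = 0.2×2.49² = 1.24 mA.
V_DS = V_DD − I_D·R_D = 18 − 1.24×1 = 16.8 V.
Saturation requires V_DS ≥ V_GS − V_t = 2.49 V; 16.8 ≥ 2.49 ✓.

I_D ≈ 1.2 mA, V_DS ≈ 17 V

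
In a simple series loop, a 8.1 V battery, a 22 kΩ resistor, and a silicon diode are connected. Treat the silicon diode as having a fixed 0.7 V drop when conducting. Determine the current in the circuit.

I ≈ 0.34 mA

KVL around the loop: 8.1 = V_D + I·R = 0.7 + I × 22 kΩ.
So I = (8.1 − 0.7) / 22 kΩ = 7.4 / 22 = 0.336 mA.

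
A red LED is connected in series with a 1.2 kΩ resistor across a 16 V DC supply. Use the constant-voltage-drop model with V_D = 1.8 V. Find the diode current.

I ≈ 12 mA

KVL around the loop: 16 = V_D + I·R = 1.8 + I × 1.2 kΩ.
So I = (16 − 1.8) / 1.2 kΩ = 14.2 / 1.2 = 11.8 mA.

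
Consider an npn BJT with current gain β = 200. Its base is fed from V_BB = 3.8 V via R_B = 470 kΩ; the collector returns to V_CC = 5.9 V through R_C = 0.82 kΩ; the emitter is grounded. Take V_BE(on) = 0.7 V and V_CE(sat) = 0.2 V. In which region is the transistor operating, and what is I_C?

active; I_C ≈ 1.3 mA

Assume active. Base-emitter loop: I_B = (V_BB − V_BE)/R_B = (3.8 − 0.7)/470 = 0.0066 mA.
I_C = β·I_B = 200×0.0066 = 1.32 mA.
V_CE = V_CC − I_C·R_C = 5.9 − 1.32×0.82 = 4.82 V > V_CE(sat), so the active-region assumption holds.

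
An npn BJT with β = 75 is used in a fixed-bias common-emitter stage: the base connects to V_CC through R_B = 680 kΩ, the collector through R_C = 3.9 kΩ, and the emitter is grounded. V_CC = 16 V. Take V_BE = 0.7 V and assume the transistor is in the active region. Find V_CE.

Base loop: V_CC = I_B·R_B + V_BE, so I_B = (16 − 0.7)/680 kΩ = 0.0225 mA.
In the active region I_C = β·I_B = 75 × 0.0225 = 1.69 mA.
Collector loop: V_CE = V_CC − I_C·R_C = 16 − 1.69×3.9 = 9.42 V.
Since V_CE = 9.42 V > V_CE(sat) ≈ 0.2 V, the transistor is in the active region as assumed.

V_CE ≈ 9.4 V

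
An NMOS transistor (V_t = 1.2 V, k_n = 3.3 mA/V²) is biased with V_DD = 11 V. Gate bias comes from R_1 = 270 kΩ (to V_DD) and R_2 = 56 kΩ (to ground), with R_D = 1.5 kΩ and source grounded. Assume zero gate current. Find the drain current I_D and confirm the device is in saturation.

I_D ≈ 0.78 mA

V_G = V_DD·R_2/(R_1+R_2) = 11×56/326 = 1.89 V. With the source grounded, V_GS = V_G = 1.89 V.
Assume saturation: I_D = (k_n/2)(V_GS − V_t)² = (3.3/2)×(1.89 − 1.2)² = 1.65×0.69² = 0.785 mA.
V_DS = V_DD − I_D·R_D = 11 − 0.785×1.5 = 9.82 V.
Saturation requires V_DS ≥ V_GS − V_t = 0.69 V; 9.82 ≥ 0.69 ✓.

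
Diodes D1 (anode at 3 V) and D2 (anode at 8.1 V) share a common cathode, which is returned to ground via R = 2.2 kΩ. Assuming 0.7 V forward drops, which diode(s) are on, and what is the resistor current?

Assume both conduct. Then node N would need to be at both 3−0.7 = 2.3 V and 8.1−0.7 = 7.4 V, which is impossible.
Assume only D2 conducts: V_N = 8.1 − 0.7 = 7.4 V, so I_R = 7.4/2.2 = 3.36 mA.
Check D1: its anode-to-cathode voltage is 3 − 7.4 = -4.4 V < 0.7 V, so it is off. The assumption is consistent.

Only D2 conducts; I_R ≈ 3.4 mA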